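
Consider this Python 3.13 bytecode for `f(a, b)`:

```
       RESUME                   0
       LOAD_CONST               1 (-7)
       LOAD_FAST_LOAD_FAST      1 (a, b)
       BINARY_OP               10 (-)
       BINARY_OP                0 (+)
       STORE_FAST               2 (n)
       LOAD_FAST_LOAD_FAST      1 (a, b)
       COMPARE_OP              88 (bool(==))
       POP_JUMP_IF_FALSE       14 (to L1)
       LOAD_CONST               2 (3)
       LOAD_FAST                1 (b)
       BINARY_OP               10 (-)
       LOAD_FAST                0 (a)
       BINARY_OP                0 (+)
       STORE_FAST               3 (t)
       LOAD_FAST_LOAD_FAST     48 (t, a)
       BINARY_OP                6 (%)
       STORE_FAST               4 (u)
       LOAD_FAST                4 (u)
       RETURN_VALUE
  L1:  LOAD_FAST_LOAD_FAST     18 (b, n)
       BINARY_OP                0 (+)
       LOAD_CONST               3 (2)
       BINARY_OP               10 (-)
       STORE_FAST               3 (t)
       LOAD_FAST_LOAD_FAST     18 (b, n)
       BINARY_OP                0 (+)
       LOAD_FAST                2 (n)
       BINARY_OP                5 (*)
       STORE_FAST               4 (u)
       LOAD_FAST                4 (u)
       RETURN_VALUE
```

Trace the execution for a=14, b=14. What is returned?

LOAD_CONST → push -7. Stack: [-7]
LOAD_FAST_LOAD_FAST a,b → push 14,14. Stack: [-7, 14, 14]
BINARY_OP - → 14 - 14 = 0. Stack: [-7, 0]
BINARY_OP + → -7 + 0 = -7. Stack: [-7]
STORE_FAST n → n=-7. Stack: []
LOAD_FAST_LOAD_FAST a,b → push 14,14. Stack: [14, 14]
COMPARE_OP bool(==) → 14 vs 14 = True. Stack: [True]
POP_JUMP_IF_FALSE → pop True; no jump. Stack: []
LOAD_CONST → push 3. Stack: [3]
LOAD_FAST b → push 14. Stack: [3, 14]
BINARY_OP - → 3 - 14 = -11. Stack: [-11]
LOAD_FAST a → push 14. Stack: [-11, 14]
BINARY_OP + → -11 + 14 = 3. Stack: [3]
STORE_FAST t → t=3. Stack: []
LOAD_FAST_LOAD_FAST t,a → push 3,14. Stack: [3, 14]
BINARY_OP % → 3 % 14 = 3. Stack: [3]
STORE_FAST u → u=3. Stack: []
LOAD_FAST u → push 3. Stack: [3]
RETURN_VALUE → return 3.

3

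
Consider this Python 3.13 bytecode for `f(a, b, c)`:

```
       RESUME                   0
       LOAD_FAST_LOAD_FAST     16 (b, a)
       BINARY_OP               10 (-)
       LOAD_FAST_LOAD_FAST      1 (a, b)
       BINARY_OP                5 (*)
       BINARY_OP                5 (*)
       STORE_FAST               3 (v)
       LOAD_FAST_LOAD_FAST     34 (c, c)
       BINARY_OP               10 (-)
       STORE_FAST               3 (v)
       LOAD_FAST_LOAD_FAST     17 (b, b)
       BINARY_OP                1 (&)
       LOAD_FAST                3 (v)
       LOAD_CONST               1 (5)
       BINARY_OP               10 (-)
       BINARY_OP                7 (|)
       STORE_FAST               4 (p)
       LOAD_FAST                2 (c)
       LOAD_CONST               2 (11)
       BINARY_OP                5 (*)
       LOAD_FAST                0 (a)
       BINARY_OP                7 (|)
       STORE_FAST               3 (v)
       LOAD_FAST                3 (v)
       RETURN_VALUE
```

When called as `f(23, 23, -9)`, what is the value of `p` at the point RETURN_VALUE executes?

-1

LOAD_FAST_LOAD_FAST b,a → push 23,23. Stack: [23, 23]
BINARY_OP - → 23 - 23 = 0. Stack: [0]
LOAD_FAST_LOAD_FAST a,b → push 23,23. Stack: [0, 23, 23]
BINARY_OP * → 23 * 23 = 529. Stack: [0, 529]
BINARY_OP * → 0 * 529 = 0. Stack: [0]
STORE_FAST v → v=0. Stack: []
LOAD_FAST_LOAD_FAST c,c → push -9,-9. Stack: [-9, -9]
BINARY_OP - → -9 - -9 = 0. Stack: [0]
STORE_FAST v → v=0. Stack: []
LOAD_FAST_LOAD_FAST b,b → push 23,23. Stack: [23, 23]
BINARY_OP & → 23 & 23 = 23. Stack: [23]
LOAD_FAST v → push 0. Stack: [23, 0]
LOAD_CONST → push 5. Stack: [23, 0, 5]
BINARY_OP - → 0 - 5 = -5. Stack: [23, -5]
BINARY_OP | → 23 | -5 = -1. Stack: [-1]
STORE_FAST p → p=-1. Stack: []
LOAD_FAST c → push -9. Stack: [-9]
LOAD_CONST → push 11. Stack: [-9, 11]
BINARY_OP * → -9 * 11 = -99. Stack: [-99]
LOAD_FAST a → push 23. Stack: [-99, 23]
BINARY_OP | → -99 | 23 = -97. Stack: [-97]
STORE_FAST v → v=-97. Stack: []
LOAD_FAST v → push -97. Stack: [-97]
RETURN_VALUE → return -97.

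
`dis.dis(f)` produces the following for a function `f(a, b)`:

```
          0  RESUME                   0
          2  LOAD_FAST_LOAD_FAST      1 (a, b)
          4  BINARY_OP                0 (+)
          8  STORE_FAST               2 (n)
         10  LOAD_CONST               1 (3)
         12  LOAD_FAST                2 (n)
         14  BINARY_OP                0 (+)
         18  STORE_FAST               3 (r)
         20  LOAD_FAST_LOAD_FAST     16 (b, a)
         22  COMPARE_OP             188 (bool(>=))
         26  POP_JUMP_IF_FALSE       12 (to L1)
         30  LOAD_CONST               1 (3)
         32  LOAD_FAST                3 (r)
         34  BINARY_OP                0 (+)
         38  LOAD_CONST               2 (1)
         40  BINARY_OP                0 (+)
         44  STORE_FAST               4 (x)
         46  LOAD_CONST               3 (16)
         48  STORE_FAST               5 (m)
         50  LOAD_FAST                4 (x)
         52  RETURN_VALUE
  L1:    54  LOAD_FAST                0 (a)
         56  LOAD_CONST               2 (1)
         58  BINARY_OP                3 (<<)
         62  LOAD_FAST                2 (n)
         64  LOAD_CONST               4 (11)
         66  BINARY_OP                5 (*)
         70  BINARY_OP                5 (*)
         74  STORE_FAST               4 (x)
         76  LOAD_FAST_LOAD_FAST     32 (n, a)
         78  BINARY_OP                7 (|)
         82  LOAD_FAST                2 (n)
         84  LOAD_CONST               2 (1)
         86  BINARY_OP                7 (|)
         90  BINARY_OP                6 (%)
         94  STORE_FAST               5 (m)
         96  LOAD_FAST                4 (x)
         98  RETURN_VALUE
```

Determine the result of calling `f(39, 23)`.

53196

LOAD_FAST_LOAD_FAST a,b → push 39,23. Stack: [39, 23]
BINARY_OP + → 39 + 23 = 62. Stack: [62]
STORE_FAST n → n=62. Stack: []
LOAD_CONST → push 3. Stack: [3]
LOAD_FAST n → push 62. Stack: [3, 62]
BINARY_OP + → 3 + 62 = 65. Stack: [65]
STORE_FAST r → r=65. Stack: []
LOAD_FAST_LOAD_FAST b,a → push 23,39. Stack: [23, 39]
COMPARE_OP bool(>=) → 23 vs 39 = False. Stack: [False]
POP_JUMP_IF_FALSE → pop False; jump. Stack: []
LOAD_FAST a → push 39. Stack: [39]
LOAD_CONST → push 1. Stack: [39, 1]
BINARY_OP << → 39 << 1 = 78. Stack: [78]
LOAD_FAST n → push 62. Stack: [78, 62]
LOAD_CONST → push 11. Stack: [78, 62, 11]
BINARY_OP * → 62 * 11 = 682. Stack: [78, 682]
BINARY_OP * → 78 * 682 = 53196. Stack: [53196]
STORE_FAST x → x=53196. Stack: []
LOAD_FAST_LOAD_FAST n,a → push 62,39. Stack: [62, 39]
BINARY_OP | → 62 | 39 = 63. Stack: [63]
LOAD_FAST n → push 62. Stack: [63, 62]
LOAD_CONST → push 1. Stack: [63, 62, 1]
BINARY_OP | → 62 | 1 = 63. Stack: [63, 63]
BINARY_OP % → 63 % 63 = 0. Stack: [0]
STORE_FAST m → m=0. Stack: []
LOAD_FAST x → push 53196. Stack: [53196]
RETURN_VALUE → return 53196.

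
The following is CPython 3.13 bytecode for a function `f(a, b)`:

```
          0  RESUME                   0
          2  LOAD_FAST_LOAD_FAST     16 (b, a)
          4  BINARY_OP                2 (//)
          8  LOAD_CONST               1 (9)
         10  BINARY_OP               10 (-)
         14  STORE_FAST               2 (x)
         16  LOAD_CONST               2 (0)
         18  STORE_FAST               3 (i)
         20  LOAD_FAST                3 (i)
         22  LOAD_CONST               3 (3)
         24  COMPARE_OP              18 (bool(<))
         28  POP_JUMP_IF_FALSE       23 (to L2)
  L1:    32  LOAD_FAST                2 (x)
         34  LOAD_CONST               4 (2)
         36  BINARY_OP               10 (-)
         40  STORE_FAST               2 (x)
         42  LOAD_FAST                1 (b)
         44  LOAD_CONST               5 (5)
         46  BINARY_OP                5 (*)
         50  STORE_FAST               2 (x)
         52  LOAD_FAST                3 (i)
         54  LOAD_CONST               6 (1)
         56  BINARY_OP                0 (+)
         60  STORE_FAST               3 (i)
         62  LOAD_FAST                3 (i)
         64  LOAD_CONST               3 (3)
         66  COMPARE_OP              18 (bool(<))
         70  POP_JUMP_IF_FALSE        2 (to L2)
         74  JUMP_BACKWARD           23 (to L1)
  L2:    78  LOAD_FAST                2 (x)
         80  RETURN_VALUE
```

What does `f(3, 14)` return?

LOAD_FAST_LOAD_FAST b,a → push 14,3. Stack: [14, 3]
BINARY_OP // → 14 // 3 = 4. Stack: [4]
LOAD_CONST → push 9. Stack: [4, 9]
BINARY_OP - → 4 - 9 = -5. Stack: [-5]
STORE_FAST x → x=-5. Stack: []
LOAD_CONST → push 0. Stack: [0]
STORE_FAST i → i=0. Stack: []
LOAD_FAST i → push 0. Stack: [0]
LOAD_CONST → push 3. Stack: [0, 3]
COMPARE_OP bool(<) → 0 vs 3 = True. Stack: [True]
POP_JUMP_IF_FALSE → pop True; no jump. Stack: []
LOAD_FAST x → push -5. Stack: [-5]
LOAD_CONST → push 2. Stack: [-5, 2]
BINARY_OP - → -5 - 2 = -7. Stack: [-7]
STORE_FAST x → x=-7. Stack: []
LOAD_FAST b → push 14. Stack: [14]
LOAD_CONST → push 5. Stack: [14, 5]
BINARY_OP * → 14 * 5 = 70. Stack: [70]
STORE_FAST x → x=70. Stack: []
LOAD_FAST i → push 0. Stack: [0]
LOAD_CONST → push 1. Stack: [0, 1]
BINARY_OP + → 0 + 1 = 1. Stack: [1]
STORE_FAST i → i=1. Stack: []
LOAD_FAST i → push 1. Stack: [1]
LOAD_CONST → push 3. Stack: [1, 3]
COMPARE_OP bool(<) → 1 vs 3 = True. Stack: [True]
POP_JUMP_IF_FALSE → pop True; no jump. Stack: []
LOAD_FAST x → push 70. Stack: [70]
LOAD_CONST → push 2. Stack: [70, 2]
BINARY_OP - → 70 - 2 = 68. Stack: [68]
STORE_FAST x → x=68. Stack: []
LOAD_FAST b → push 14. Stack: [14]
LOAD_CONST → push 5. Stack: [14, 5]
BINARY_OP * → 14 * 5 = 70. Stack: [70]
STORE_FAST x → x=70. Stack: []
LOAD_FAST i → push 1. Stack: [1]
LOAD_CONST → push 1. Stack: [1, 1]
BINARY_OP + → 1 + 1 = 2. Stack: [2]
STORE_FAST i → i=2. Stack: []
LOAD_FAST i → push 2. Stack: [2]
LOAD_CONST → push 3. Stack: [2, 3]
COMPARE_OP bool(<) → 2 vs 3 = True. Stack: [True]
POP_JUMP_IF_FALSE → pop True; no jump. Stack: []
LOAD_FAST x → push 70. Stack: [70]
LOAD_CONST → push 2. Stack: [70, 2]
BINARY_OP - → 70 - 2 = 68. Stack: [68]
STORE_FAST x → x=68. Stack: []
LOAD_FAST b → push 14. Stack: [14]
LOAD_CONST → push 5. Stack: [14, 5]
BINARY_OP * → 14 * 5 = 70. Stack: [70]
STORE_FAST x → x=70. Stack: []
LOAD_FAST i → push 2. Stack: [2]
LOAD_CONST → push 1. Stack: [2, 1]
BINARY_OP + → 2 + 1 = 3. Stack: [3]
STORE_FAST i → i=3. Stack: []
LOAD_FAST i → push 3. Stack: [3]
LOAD_CONST → push 3. Stack: [3, 3]
COMPARE_OP bool(<) → 3 vs 3 = False. Stack: [False]
POP_JUMP_IF_FALSE → pop False; jump. Stack: []
LOAD_FAST x → push 70. Stack: [70]
RETURN_VALUE → return 70.

70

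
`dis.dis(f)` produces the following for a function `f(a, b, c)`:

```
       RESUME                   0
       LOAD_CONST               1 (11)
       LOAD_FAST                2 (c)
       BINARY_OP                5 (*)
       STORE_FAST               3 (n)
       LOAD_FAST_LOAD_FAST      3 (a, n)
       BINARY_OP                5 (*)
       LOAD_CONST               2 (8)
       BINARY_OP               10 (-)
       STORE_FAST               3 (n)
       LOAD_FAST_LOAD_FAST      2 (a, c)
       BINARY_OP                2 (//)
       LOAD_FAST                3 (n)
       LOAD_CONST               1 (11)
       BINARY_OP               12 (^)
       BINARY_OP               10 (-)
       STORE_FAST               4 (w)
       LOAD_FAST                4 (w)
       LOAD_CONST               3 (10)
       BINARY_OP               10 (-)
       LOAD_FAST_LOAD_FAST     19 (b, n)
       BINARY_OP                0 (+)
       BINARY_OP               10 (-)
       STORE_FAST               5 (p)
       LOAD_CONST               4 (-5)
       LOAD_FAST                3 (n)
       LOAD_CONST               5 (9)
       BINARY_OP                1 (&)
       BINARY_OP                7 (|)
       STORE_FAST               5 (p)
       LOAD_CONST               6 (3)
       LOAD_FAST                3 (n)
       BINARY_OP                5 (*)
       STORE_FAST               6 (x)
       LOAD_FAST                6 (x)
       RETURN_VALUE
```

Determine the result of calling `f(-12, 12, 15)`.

-5964

LOAD_CONST → push 11. Stack: [11]
LOAD_FAST c → push 15. Stack: [11, 15]
BINARY_OP * → 11 * 15 = 165. Stack: [165]
STORE_FAST n → n=165. Stack: []
LOAD_FAST_LOAD_FAST a,n → push -12,165. Stack: [-12, 165]
BINARY_OP * → -12 * 165 = -1980. Stack: [-1980]
LOAD_CONST → push 8. Stack: [-1980, 8]
BINARY_OP - → -1980 - 8 = -1988. Stack: [-1988]
STORE_FAST n → n=-1988. Stack: []
LOAD_FAST_LOAD_FAST a,c → push -12,15. Stack: [-12, 15]
BINARY_OP // → -12 // 15 = -1. Stack: [-1]
LOAD_FAST n → push -1988. Stack: [-1, -1988]
LOAD_CONST → push 11. Stack: [-1, -1988, 11]
BINARY_OP ^ → -1988 ^ 11 = -1993. Stack: [-1, -1993]
BINARY_OP - → -1 - -1993 = 1992. Stack: [1992]
STORE_FAST w → w=1992. Stack: []
LOAD_FAST w → push 1992. Stack: [1992]
LOAD_CONST → push 10. Stack: [1992, 10]
BINARY_OP - → 1992 - 10 = 1982. Stack: [1982]
LOAD_FAST_LOAD_FAST b,n → push 12,-1988. Stack: [1982, 12, -1988]
BINARY_OP + → 12 + -1988 = -1976. Stack: [1982, -1976]
BINARY_OP - → 1982 - -1976 = 3958. Stack: [3958]
STORE_FAST p → p=3958. Stack: []
LOAD_CONST → push -5. Stack: [-5]
LOAD_FAST n → push -1988. Stack: [-5, -1988]
LOAD_CONST → push 9. Stack: [-5, -1988, 9]
BINARY_OP & → -1988 & 9 = 8. Stack: [-5, 8]
BINARY_OP | → -5 | 8 = -5. Stack: [-5]
STORE_FAST p → p=-5. Stack: []
LOAD_CONST → push 3. Stack: [3]
LOAD_FAST n → push -1988. Stack: [3, -1988]
BINARY_OP * → 3 * -1988 = -5964. Stack: [-5964]
STORE_FAST x → x=-5964. Stack: []
LOAD_FAST x → push -5964. Stack: [-5964]
RETURN_VALUE → return -5964.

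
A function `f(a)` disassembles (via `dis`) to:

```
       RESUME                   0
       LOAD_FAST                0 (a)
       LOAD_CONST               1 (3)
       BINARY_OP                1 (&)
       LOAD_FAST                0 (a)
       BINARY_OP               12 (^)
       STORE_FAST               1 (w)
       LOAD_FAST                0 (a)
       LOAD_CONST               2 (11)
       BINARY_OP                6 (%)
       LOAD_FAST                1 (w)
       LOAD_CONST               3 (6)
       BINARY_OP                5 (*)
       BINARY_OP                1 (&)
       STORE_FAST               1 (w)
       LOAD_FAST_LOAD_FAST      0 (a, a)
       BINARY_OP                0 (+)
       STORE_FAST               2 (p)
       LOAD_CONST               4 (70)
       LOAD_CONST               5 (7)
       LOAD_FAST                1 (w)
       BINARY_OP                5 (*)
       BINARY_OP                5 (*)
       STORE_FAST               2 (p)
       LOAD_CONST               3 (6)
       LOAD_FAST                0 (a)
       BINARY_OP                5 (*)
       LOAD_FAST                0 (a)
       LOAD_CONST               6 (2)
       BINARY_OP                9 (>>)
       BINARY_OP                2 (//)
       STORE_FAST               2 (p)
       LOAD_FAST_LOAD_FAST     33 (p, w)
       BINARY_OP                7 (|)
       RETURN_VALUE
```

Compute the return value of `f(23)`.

LOAD_FAST a → push 23. Stack: [23]
LOAD_CONST → push 3. Stack: [23, 3]
BINARY_OP & → 23 & 3 = 3. Stack: [3]
LOAD_FAST a → push 23. Stack: [3, 23]
BINARY_OP ^ → 3 ^ 23 = 20. Stack: [20]
STORE_FAST w → w=20. Stack: []
LOAD_FAST a → push 23. Stack: [23]
LOAD_CONST → push 11. Stack: [23, 11]
BINARY_OP % → 23 % 11 = 1. Stack: [1]
LOAD_FAST w → push 20. Stack: [1, 20]
LOAD_CONST → push 6. Stack: [1, 20, 6]
BINARY_OP * → 20 * 6 = 120. Stack: [1, 120]
BINARY_OP & → 1 & 120 = 0. Stack: [0]
STORE_FAST w → w=0. Stack: []
LOAD_FAST_LOAD_FAST a,a → push 23,23. Stack: [23, 23]
BINARY_OP + → 23 + 23 = 46. Stack: [46]
STORE_FAST p → p=46. Stack: []
LOAD_CONST → push 70. Stack: [70]
LOAD_CONST → push 7. Stack: [70, 7]
LOAD_FAST w → push 0. Stack: [70, 7, 0]
BINARY_OP * → 7 * 0 = 0. Stack: [70, 0]
BINARY_OP * → 70 * 0 = 0. Stack: [0]
STORE_FAST p → p=0. Stack: []
LOAD_CONST → push 6. Stack: [6]
LOAD_FAST a → push 23. Stack: [6, 23]
BINARY_OP * → 6 * 23 = 138. Stack: [138]
LOAD_FAST a → push 23. Stack: [138, 23]
LOAD_CONST → push 2. Stack: [138, 23, 2]
BINARY_OP >> → 23 >> 2 = 5. Stack: [138, 5]
BINARY_OP // → 138 // 5 = 27. Stack: [27]
STORE_FAST p → p=27. Stack: []
LOAD_FAST_LOAD_FAST p,w → push 27,0. Stack: [27, 0]
BINARY_OP | → 27 | 0 = 27. Stack: [27]
RETURN_VALUE → return 27.

27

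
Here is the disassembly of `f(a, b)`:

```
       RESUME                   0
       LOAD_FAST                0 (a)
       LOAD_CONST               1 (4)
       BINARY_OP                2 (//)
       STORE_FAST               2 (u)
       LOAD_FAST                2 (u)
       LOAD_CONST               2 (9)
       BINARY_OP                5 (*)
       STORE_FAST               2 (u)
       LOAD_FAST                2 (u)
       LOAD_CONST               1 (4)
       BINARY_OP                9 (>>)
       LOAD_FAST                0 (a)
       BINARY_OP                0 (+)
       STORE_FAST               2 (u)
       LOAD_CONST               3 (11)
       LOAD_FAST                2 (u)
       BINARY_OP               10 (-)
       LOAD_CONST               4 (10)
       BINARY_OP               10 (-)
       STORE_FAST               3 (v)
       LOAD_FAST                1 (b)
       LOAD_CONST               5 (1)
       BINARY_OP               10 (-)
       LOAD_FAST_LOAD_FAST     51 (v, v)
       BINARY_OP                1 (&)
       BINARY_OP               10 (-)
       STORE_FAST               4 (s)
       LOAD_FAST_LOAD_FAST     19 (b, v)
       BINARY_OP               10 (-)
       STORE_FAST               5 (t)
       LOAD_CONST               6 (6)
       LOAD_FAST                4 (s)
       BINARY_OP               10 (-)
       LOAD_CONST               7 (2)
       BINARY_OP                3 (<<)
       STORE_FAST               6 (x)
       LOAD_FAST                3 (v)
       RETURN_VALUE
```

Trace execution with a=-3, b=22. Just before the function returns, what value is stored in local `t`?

LOAD_FAST a → push -3. Stack: [-3]
LOAD_CONST → push 4. Stack: [-3, 4]
BINARY_OP // → -3 // 4 = -1. Stack: [-1]
STORE_FAST u → u=-1. Stack: []
LOAD_FAST u → push -1. Stack: [-1]
LOAD_CONST → push 9. Stack: [-1, 9]
BINARY_OP * → -1 * 9 = -9. Stack: [-9]
STORE_FAST u → u=-9. Stack: []
LOAD_FAST u → push -9. Stack: [-9]
LOAD_CONST → push 4. Stack: [-9, 4]
BINARY_OP >> → -9 >> 4 = -1. Stack: [-1]
LOAD_FAST a → push -3. Stack: [-1, -3]
BINARY_OP + → -1 + -3 = -4. Stack: [-4]
STORE_FAST u → u=-4. Stack: []
LOAD_CONST → push 11. Stack: [11]
LOAD_FAST u → push -4. Stack: [11, -4]
BINARY_OP - → 11 - -4 = 15. Stack: [15]
LOAD_CONST → push 10. Stack: [15, 10]
BINARY_OP - → 15 - 10 = 5. Stack: [5]
STORE_FAST v → v=5. Stack: []
LOAD_FAST b → push 22. Stack: [22]
LOAD_CONST → push 1. Stack: [22, 1]
BINARY_OP - → 22 - 1 = 21. Stack: [21]
LOAD_FAST_LOAD_FAST v,v → push 5,5. Stack: [21, 5, 5]
BINARY_OP & → 5 & 5 = 5. Stack: [21, 5]
BINARY_OP - → 21 - 5 = 16. Stack: [16]
STORE_FAST s → s=16. Stack: []
LOAD_FAST_LOAD_FAST b,v → push 22,5. Stack: [22, 5]
BINARY_OP - → 22 - 5 = 17. Stack: [17]
STORE_FAST t → t=17. Stack: []
LOAD_CONST → push 6. Stack: [6]
LOAD_FAST s → push 16. Stack: [6, 16]
BINARY_OP - → 6 - 16 = -10. Stack: [-10]
LOAD_CONST → push 2. Stack: [-10, 2]
BINARY_OP << → -10 << 2 = -40. Stack: [-40]
STORE_FAST x → x=-40. Stack: []
LOAD_FAST v → push 5. Stack: [5]
RETURN_VALUE → return 5.

17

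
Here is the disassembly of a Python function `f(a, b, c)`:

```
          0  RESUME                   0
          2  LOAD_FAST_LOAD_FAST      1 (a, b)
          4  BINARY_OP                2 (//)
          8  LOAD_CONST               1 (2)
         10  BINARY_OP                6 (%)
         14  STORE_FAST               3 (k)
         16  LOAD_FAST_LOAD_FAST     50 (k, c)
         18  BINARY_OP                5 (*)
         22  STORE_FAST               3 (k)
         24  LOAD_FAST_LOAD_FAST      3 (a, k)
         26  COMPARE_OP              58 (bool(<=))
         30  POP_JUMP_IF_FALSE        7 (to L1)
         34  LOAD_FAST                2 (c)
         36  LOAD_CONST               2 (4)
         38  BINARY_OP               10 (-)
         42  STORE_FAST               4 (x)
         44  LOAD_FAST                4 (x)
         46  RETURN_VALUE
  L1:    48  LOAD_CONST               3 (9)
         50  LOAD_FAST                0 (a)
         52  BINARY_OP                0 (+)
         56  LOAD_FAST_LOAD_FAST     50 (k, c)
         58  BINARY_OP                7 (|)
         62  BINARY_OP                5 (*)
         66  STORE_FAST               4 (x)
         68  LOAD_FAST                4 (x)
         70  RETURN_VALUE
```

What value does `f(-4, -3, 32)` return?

28

LOAD_FAST_LOAD_FAST a,b → push -4,-3. Stack: [-4, -3]
BINARY_OP // → -4 // -3 = 1. Stack: [1]
LOAD_CONST → push 2. Stack: [1, 2]
BINARY_OP % → 1 % 2 = 1. Stack: [1]
STORE_FAST k → k=1. Stack: []
LOAD_FAST_LOAD_FAST k,c → push 1,32. Stack: [1, 32]
BINARY_OP * → 1 * 32 = 32. Stack: [32]
STORE_FAST k → k=32. Stack: []
LOAD_FAST_LOAD_FAST a,k → push -4,32. Stack: [-4, 32]
COMPARE_OP bool(<=) → -4 vs 32 = True. Stack: [True]
POP_JUMP_IF_FALSE → pop True; no jump. Stack: []
LOAD_FAST c → push 32. Stack: [32]
LOAD_CONST → push 4. Stack: [32, 4]
BINARY_OP - → 32 - 4 = 28. Stack: [28]
STORE_FAST x → x=28. Stack: []
LOAD_FAST x → push 28. Stack: [28]
RETURN_VALUE → return 28.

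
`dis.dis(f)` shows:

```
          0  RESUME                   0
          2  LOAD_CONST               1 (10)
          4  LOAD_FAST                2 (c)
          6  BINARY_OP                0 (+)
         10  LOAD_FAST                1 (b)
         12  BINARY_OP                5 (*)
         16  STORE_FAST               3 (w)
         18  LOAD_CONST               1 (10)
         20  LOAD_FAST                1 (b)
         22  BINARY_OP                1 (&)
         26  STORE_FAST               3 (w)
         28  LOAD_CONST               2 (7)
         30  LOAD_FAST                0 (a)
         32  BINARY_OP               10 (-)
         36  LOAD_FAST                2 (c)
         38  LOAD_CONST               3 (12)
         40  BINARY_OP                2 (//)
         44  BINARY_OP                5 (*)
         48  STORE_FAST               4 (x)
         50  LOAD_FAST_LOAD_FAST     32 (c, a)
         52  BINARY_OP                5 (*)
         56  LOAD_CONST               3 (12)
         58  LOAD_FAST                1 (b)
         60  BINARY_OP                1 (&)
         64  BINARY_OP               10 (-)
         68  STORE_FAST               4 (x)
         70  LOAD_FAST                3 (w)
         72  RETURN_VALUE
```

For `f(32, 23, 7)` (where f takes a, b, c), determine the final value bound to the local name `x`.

LOAD_CONST → push 10. Stack: [10]
LOAD_FAST c → push 7. Stack: [10, 7]
BINARY_OP + → 10 + 7 = 17. Stack: [17]
LOAD_FAST b → push 23. Stack: [17, 23]
BINARY_OP * → 17 * 23 = 391. Stack: [391]
STORE_FAST w → w=391. Stack: []
LOAD_CONST → push 10. Stack: [10]
LOAD_FAST b → push 23. Stack: [10, 23]
BINARY_OP & → 10 & 23 = 2. Stack: [2]
STORE_FAST w → w=2. Stack: []
LOAD_CONST → push 7. Stack: [7]
LOAD_FAST a → push 32. Stack: [7, 32]
BINARY_OP - → 7 - 32 = -25. Stack: [-25]
LOAD_FAST c → push 7. Stack: [-25, 7]
LOAD_CONST → push 12. Stack: [-25, 7, 12]
BINARY_OP // → 7 // 12 = 0. Stack: [-25, 0]
BINARY_OP * → -25 * 0 = 0. Stack: [0]
STORE_FAST x → x=0. Stack: []
LOAD_FAST_LOAD_FAST c,a → push 7,32. Stack: [7, 32]
BINARY_OP * → 7 * 32 = 224. Stack: [224]
LOAD_CONST → push 12. Stack: [224, 12]
LOAD_FAST b → push 23. Stack: [224, 12, 23]
BINARY_OP & → 12 & 23 = 4. Stack: [224, 4]
BINARY_OP - → 224 - 4 = 220. Stack: [220]
STORE_FAST x → x=220. Stack: []
LOAD_FAST w → push 2. Stack: [2]
RETURN_VALUE → return 2.

220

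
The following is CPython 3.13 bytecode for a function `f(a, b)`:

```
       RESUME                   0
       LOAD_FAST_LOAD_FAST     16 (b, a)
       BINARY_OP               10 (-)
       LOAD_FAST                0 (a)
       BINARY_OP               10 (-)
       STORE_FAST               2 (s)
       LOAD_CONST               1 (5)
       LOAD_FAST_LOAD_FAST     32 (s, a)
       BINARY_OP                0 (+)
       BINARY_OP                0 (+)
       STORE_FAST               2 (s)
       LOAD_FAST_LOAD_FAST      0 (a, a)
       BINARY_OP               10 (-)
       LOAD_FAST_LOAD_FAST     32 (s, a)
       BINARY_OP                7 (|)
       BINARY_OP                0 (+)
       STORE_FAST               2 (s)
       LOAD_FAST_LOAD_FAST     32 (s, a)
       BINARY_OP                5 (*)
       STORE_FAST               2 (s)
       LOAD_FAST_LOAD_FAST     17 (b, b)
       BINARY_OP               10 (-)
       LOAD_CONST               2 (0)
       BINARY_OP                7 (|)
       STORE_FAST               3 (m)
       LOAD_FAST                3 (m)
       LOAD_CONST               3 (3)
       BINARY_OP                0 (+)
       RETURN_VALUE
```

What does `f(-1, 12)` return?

3

LOAD_FAST_LOAD_FAST b,a → push 12,-1. Stack: [12, -1]
BINARY_OP - → 12 - -1 = 13. Stack: [13]
LOAD_FAST a → push -1. Stack: [13, -1]
BINARY_OP - → 13 - -1 = 14. Stack: [14]
STORE_FAST s → s=14. Stack: []
LOAD_CONST → push 5. Stack: [5]
LOAD_FAST_LOAD_FAST s,a → push 14,-1. Stack: [5, 14, -1]
BINARY_OP + → 14 + -1 = 13. Stack: [5, 13]
BINARY_OP + → 5 + 13 = 18. Stack: [18]
STORE_FAST s → s=18. Stack: []
LOAD_FAST_LOAD_FAST a,a → push -1,-1. Stack: [-1, -1]
BINARY_OP - → -1 - -1 = 0. Stack: [0]
LOAD_FAST_LOAD_FAST s,a → push 18,-1. Stack: [0, 18, -1]
BINARY_OP | → 18 | -1 = -1. Stack: [0, -1]
BINARY_OP + → 0 + -1 = -1. Stack: [-1]
STORE_FAST s → s=-1. Stack: []
LOAD_FAST_LOAD_FAST s,a → push -1,-1. Stack: [-1, -1]
BINARY_OP * → -1 * -1 = 1. Stack: [1]
STORE_FAST s → s=1. Stack: []
LOAD_FAST_LOAD_FAST b,b → push 12,12. Stack: [12, 12]
BINARY_OP - → 12 - 12 = 0. Stack: [0]
LOAD_CONST → push 0. Stack: [0, 0]
BINARY_OP | → 0 | 0 = 0. Stack: [0]
STORE_FAST m → m=0. Stack: []
LOAD_FAST m → push 0. Stack: [0]
LOAD_CONST → push 3. Stack: [0, 3]
BINARY_OP + → 0 + 3 = 3. Stack: [3]
RETURN_VALUE → return 3.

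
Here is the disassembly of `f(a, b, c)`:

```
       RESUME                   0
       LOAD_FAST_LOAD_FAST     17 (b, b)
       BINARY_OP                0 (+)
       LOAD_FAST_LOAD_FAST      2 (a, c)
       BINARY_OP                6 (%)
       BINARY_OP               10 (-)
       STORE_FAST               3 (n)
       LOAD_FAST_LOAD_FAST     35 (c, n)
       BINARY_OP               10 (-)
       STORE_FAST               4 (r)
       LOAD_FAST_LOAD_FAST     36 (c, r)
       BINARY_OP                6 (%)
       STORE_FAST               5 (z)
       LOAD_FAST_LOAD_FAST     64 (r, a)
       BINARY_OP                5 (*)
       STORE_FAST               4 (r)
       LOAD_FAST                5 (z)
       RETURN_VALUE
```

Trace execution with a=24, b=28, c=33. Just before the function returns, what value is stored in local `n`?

32

LOAD_FAST_LOAD_FAST b,b → push 28,28. Stack: [28, 28]
BINARY_OP + → 28 + 28 = 56. Stack: [56]
LOAD_FAST_LOAD_FAST a,c → push 24,33. Stack: [56, 24, 33]
BINARY_OP % → 24 % 33 = 24. Stack: [56, 24]
BINARY_OP - → 56 - 24 = 32. Stack: [32]
STORE_FAST n → n=32. Stack: []
LOAD_FAST_LOAD_FAST c,n → push 33,32. Stack: [33, 32]
BINARY_OP - → 33 - 32 = 1. Stack: [1]
STORE_FAST r → r=1. Stack: []
LOAD_FAST_LOAD_FAST c,r → push 33,1. Stack: [33, 1]
BINARY_OP % → 33 % 1 = 0. Stack: [0]
STORE_FAST z → z=0. Stack: []
LOAD_FAST_LOAD_FAST r,a → push 1,24. Stack: [1, 24]
BINARY_OP * → 1 * 24 = 24. Stack: [24]
STORE_FAST r → r=24. Stack: []
LOAD_FAST z → push 0. Stack: [0]
RETURN_VALUE → return 0.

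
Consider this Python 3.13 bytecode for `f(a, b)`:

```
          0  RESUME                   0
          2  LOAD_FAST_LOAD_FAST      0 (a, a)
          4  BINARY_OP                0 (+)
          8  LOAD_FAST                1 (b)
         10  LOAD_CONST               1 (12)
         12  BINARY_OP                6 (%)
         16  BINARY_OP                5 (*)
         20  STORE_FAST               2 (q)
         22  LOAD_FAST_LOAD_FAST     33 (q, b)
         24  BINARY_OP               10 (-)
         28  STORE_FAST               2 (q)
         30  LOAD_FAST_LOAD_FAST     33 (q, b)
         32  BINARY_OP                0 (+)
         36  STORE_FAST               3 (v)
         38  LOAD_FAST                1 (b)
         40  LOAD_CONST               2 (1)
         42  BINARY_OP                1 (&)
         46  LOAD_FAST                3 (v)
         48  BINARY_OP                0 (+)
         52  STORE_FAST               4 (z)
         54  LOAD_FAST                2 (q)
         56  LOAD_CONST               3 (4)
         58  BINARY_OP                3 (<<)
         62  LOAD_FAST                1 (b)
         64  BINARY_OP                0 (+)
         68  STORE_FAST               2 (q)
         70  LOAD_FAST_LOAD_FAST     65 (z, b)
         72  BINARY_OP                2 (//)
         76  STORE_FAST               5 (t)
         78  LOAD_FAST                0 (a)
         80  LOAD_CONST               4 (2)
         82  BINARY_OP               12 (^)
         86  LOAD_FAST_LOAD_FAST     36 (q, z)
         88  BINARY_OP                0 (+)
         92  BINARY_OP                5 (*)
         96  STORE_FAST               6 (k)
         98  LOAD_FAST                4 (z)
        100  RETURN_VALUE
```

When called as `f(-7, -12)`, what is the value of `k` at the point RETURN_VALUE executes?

LOAD_FAST_LOAD_FAST a,a → push -7,-7. Stack: [-7, -7]
BINARY_OP + → -7 + -7 = -14. Stack: [-14]
LOAD_FAST b → push -12. Stack: [-14, -12]
LOAD_CONST → push 12. Stack: [-14, -12, 12]
BINARY_OP % → -12 % 12 = 0. Stack: [-14, 0]
BINARY_OP * → -14 * 0 = 0. Stack: [0]
STORE_FAST q → q=0. Stack: []
LOAD_FAST_LOAD_FAST q,b → push 0,-12. Stack: [0, -12]
BINARY_OP - → 0 - -12 = 12. Stack: [12]
STORE_FAST q → q=12. Stack: []
LOAD_FAST_LOAD_FAST q,b → push 12,-12. Stack: [12, -12]
BINARY_OP + → 12 + -12 = 0. Stack: [0]
STORE_FAST v → v=0. Stack: []
LOAD_FAST b → push -12. Stack: [-12]
LOAD_CONST → push 1. Stack: [-12, 1]
BINARY_OP & → -12 & 1 = 0. Stack: [0]
LOAD_FAST v → push 0. Stack: [0, 0]
BINARY_OP + → 0 + 0 = 0. Stack: [0]
STORE_FAST z → z=0. Stack: []
LOAD_FAST q → push 12. Stack: [12]
LOAD_CONST → push 4. Stack: [12, 4]
BINARY_OP << → 12 << 4 = 192. Stack: [192]
LOAD_FAST b → push -12. Stack: [192, -12]
BINARY_OP + → 192 + -12 = 180. Stack: [180]
STORE_FAST q → q=180. Stack: []
LOAD_FAST_LOAD_FAST z,b → push 0,-12. Stack: [0, -12]
BINARY_OP // → 0 // -12 = 0. Stack: [0]
STORE_FAST t → t=0. Stack: []
LOAD_FAST a → push -7. Stack: [-7]
LOAD_CONST → push 2. Stack: [-7, 2]
BINARY_OP ^ → -7 ^ 2 = -5. Stack: [-5]
LOAD_FAST_LOAD_FAST q,z → push 180,0. Stack: [-5, 180, 0]
BINARY_OP + → 180 + 0 = 180. Stack: [-5, 180]
BINARY_OP * → -5 * 180 = -900. Stack: [-900]
STORE_FAST k → k=-900. Stack: []
LOAD_FAST z → push 0. Stack: [0]
RETURN_VALUE → return 0.

-900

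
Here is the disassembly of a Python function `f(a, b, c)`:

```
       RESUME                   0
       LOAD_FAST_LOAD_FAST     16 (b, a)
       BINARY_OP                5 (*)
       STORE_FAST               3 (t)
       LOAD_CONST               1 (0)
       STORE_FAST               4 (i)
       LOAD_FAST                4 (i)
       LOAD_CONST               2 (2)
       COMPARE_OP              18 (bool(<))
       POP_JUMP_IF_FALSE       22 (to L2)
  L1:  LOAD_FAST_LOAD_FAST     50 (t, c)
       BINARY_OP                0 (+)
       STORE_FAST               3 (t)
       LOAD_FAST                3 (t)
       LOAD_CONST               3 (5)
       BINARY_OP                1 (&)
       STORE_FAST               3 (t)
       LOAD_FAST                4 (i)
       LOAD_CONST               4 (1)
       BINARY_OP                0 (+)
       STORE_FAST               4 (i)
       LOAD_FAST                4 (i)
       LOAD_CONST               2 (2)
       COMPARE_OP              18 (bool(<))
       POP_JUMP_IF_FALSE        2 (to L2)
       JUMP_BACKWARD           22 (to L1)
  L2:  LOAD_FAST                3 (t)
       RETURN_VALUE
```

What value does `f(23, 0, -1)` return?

4

LOAD_FAST_LOAD_FAST b,a → push 0,23. Stack: [0, 23]
BINARY_OP * → 0 * 23 = 0. Stack: [0]
STORE_FAST t → t=0. Stack: []
LOAD_CONST → push 0. Stack: [0]
STORE_FAST i → i=0. Stack: []
LOAD_FAST i → push 0. Stack: [0]
LOAD_CONST → push 2. Stack: [0, 2]
COMPARE_OP bool(<) → 0 vs 2 = True. Stack: [True]
POP_JUMP_IF_FALSE → pop True; no jump. Stack: []
LOAD_FAST_LOAD_FAST t,c → push 0,-1. Stack: [0, -1]
BINARY_OP + → 0 + -1 = -1. Stack: [-1]
STORE_FAST t → t=-1. Stack: []
LOAD_FAST t → push -1. Stack: [-1]
LOAD_CONST → push 5. Stack: [-1, 5]
BINARY_OP & → -1 & 5 = 5. Stack: [5]
STORE_FAST t → t=5. Stack: []
LOAD_FAST i → push 0. Stack: [0]
LOAD_CONST → push 1. Stack: [0, 1]
BINARY_OP + → 0 + 1 = 1. Stack: [1]
STORE_FAST i → i=1. Stack: []
LOAD_FAST i → push 1. Stack: [1]
LOAD_CONST → push 2. Stack: [1, 2]
COMPARE_OP bool(<) → 1 vs 2 = True. Stack: [True]
POP_JUMP_IF_FALSE → pop True; no jump. Stack: []
LOAD_FAST_LOAD_FAST t,c → push 5,-1. Stack: [5, -1]
BINARY_OP + → 5 + -1 = 4. Stack: [4]
STORE_FAST t → t=4. Stack: []
LOAD_FAST t → push 4. Stack: [4]
LOAD_CONST → push 5. Stack: [4, 5]
BINARY_OP & → 4 & 5 = 4. Stack: [4]
STORE_FAST t → t=4. Stack: []
LOAD_FAST i → push 1. Stack: [1]
LOAD_CONST → push 1. Stack: [1, 1]
BINARY_OP + → 1 + 1 = 2. Stack: [2]
STORE_FAST i → i=2. Stack: []
LOAD_FAST i → push 2. Stack: [2]
LOAD_CONST → push 2. Stack: [2, 2]
COMPARE_OP bool(<) → 2 vs 2 = False. Stack: [False]
POP_JUMP_IF_FALSE → pop False; jump. Stack: []
LOAD_FAST t → push 4. Stack: [4]
RETURN_VALUE → return 4.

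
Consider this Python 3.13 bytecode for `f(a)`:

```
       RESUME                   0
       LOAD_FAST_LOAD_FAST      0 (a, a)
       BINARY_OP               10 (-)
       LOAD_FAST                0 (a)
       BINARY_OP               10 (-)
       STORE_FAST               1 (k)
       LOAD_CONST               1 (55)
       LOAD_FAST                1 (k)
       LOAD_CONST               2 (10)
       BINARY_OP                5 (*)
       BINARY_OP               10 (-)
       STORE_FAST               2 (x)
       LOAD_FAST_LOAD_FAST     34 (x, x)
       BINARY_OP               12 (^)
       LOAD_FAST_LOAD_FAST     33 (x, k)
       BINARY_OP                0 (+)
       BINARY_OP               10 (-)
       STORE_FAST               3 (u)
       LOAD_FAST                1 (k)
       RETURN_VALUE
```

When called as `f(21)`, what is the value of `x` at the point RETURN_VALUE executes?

LOAD_FAST_LOAD_FAST a,a → push 21,21. Stack: [21, 21]
BINARY_OP - → 21 - 21 = 0. Stack: [0]
LOAD_FAST a → push 21. Stack: [0, 21]
BINARY_OP - → 0 - 21 = -21. Stack: [-21]
STORE_FAST k → k=-21. Stack: []
LOAD_CONST → push 55. Stack: [55]
LOAD_FAST k → push -21. Stack: [55, -21]
LOAD_CONST → push 10. Stack: [55, -21, 10]
BINARY_OP * → -21 * 10 = -210. Stack: [55, -210]
BINARY_OP - → 55 - -210 = 265. Stack: [265]
STORE_FAST x → x=265. Stack: []
LOAD_FAST_LOAD_FAST x,x → push 265,265. Stack: [265, 265]
BINARY_OP ^ → 265 ^ 265 = 0. Stack: [0]
LOAD_FAST_LOAD_FAST x,k → push 265,-21. Stack: [0, 265, -21]
BINARY_OP + → 265 + -21 = 244. Stack: [0, 244]
BINARY_OP - → 0 - 244 = -244. Stack: [-244]
STORE_FAST u → u=-244. Stack: []
LOAD_FAST k → push -21. Stack: [-21]
RETURN_VALUE → return -21.

265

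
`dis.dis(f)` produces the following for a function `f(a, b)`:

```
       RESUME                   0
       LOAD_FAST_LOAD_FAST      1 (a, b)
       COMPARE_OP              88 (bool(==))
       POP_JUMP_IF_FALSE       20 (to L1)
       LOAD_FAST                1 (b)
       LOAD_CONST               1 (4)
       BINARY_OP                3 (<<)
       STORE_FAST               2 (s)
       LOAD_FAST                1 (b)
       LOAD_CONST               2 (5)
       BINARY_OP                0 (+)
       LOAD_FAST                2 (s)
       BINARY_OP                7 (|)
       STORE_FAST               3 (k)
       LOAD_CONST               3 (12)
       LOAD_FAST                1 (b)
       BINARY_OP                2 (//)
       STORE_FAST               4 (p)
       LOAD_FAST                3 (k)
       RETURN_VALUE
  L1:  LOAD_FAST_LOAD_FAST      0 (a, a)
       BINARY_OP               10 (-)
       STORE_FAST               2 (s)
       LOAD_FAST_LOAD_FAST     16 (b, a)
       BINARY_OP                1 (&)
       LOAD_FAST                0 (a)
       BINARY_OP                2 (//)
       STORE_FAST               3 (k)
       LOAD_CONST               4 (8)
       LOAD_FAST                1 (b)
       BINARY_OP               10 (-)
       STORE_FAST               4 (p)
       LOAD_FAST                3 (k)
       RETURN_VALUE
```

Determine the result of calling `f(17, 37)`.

LOAD_FAST_LOAD_FAST a,b → push 17,37. Stack: [17, 37]
COMPARE_OP bool(==) → 17 vs 37 = False. Stack: [False]
POP_JUMP_IF_FALSE → pop False; jump. Stack: []
LOAD_FAST_LOAD_FAST a,a → push 17,17. Stack: [17, 17]
BINARY_OP - → 17 - 17 = 0. Stack: [0]
STORE_FAST s → s=0. Stack: []
LOAD_FAST_LOAD_FAST b,a → push 37,17. Stack: [37, 17]
BINARY_OP & → 37 & 17 = 1. Stack: [1]
LOAD_FAST a → push 17. Stack: [1, 17]
BINARY_OP // → 1 // 17 = 0. Stack: [0]
STORE_FAST k → k=0. Stack: []
LOAD_CONST → push 8. Stack: [8]
LOAD_FAST b → push 37. Stack: [8, 37]
BINARY_OP - → 8 - 37 = -29. Stack: [-29]
STORE_FAST p → p=-29. Stack: []
LOAD_FAST k → push 0. Stack: [0]
RETURN_VALUE → return 0.

0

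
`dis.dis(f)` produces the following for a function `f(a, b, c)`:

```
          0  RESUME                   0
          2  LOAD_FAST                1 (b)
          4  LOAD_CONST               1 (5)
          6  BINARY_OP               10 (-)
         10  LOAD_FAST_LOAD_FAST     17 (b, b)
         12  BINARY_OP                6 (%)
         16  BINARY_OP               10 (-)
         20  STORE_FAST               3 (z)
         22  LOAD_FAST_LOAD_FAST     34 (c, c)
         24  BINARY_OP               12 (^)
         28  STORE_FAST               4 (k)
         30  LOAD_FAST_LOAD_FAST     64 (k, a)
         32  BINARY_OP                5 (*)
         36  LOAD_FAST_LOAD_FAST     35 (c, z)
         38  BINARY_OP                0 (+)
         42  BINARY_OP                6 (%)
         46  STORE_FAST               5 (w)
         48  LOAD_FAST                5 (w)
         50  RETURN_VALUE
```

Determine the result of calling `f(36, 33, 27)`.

0

LOAD_FAST b → push 33. Stack: [33]
LOAD_CONST → push 5. Stack: [33, 5]
BINARY_OP - → 33 - 5 = 28. Stack: [28]
LOAD_FAST_LOAD_FAST b,b → push 33,33. Stack: [28, 33, 33]
BINARY_OP % → 33 % 33 = 0. Stack: [28, 0]
BINARY_OP - → 28 - 0 = 28. Stack: [28]
STORE_FAST z → z=28. Stack: []
LOAD_FAST_LOAD_FAST c,c → push 27,27. Stack: [27, 27]
BINARY_OP ^ → 27 ^ 27 = 0. Stack: [0]
STORE_FAST k → k=0. Stack: []
LOAD_FAST_LOAD_FAST k,a → push 0,36. Stack: [0, 36]
BINARY_OP * → 0 * 36 = 0. Stack: [0]
LOAD_FAST_LOAD_FAST c,z → push 27,28. Stack: [0, 27, 28]
BINARY_OP + → 27 + 28 = 55. Stack: [0, 55]
BINARY_OP % → 0 % 55 = 0. Stack: [0]
STORE_FAST w → w=0. Stack: []
LOAD_FAST w → push 0. Stack: [0]
RETURN_VALUE → return 0.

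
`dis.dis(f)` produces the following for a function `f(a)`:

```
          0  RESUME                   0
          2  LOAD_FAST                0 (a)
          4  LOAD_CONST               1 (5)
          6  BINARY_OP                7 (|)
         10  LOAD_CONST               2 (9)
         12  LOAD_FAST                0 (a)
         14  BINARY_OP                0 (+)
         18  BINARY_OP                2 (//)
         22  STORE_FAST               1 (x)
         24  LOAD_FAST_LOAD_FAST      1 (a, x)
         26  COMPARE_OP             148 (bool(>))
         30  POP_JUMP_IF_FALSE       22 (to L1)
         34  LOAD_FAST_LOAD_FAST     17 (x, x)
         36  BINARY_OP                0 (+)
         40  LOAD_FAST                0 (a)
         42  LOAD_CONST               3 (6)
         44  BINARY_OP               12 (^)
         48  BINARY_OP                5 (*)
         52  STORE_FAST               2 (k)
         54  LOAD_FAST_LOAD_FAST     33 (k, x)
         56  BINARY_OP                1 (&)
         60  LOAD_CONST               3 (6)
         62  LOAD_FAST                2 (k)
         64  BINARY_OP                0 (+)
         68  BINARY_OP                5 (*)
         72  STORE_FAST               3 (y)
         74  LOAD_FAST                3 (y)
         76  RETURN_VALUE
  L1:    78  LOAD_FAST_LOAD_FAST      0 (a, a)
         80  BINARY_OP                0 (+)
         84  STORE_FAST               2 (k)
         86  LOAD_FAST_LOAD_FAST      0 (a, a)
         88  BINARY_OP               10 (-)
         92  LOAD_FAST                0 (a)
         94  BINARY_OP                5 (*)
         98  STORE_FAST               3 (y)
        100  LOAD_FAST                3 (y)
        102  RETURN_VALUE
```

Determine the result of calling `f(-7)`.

LOAD_FAST a → push -7. Stack: [-7]
LOAD_CONST → push 5. Stack: [-7, 5]
BINARY_OP | → -7 | 5 = -3. Stack: [-3]
LOAD_CONST → push 9. Stack: [-3, 9]
LOAD_FAST a → push -7. Stack: [-3, 9, -7]
BINARY_OP + → 9 + -7 = 2. Stack: [-3, 2]
BINARY_OP // → -3 // 2 = -2. Stack: [-2]
STORE_FAST x → x=-2. Stack: []
LOAD_FAST_LOAD_FAST a,x → push -7,-2. Stack: [-7, -2]
COMPARE_OP bool(>) → -7 vs -2 = False. Stack: [False]
POP_JUMP_IF_FALSE → pop False; jump. Stack: []
LOAD_FAST_LOAD_FAST a,a → push -7,-7. Stack: [-7, -7]
BINARY_OP + → -7 + -7 = -14. Stack: [-14]
STORE_FAST k → k=-14. Stack: []
LOAD_FAST_LOAD_FAST a,a → push -7,-7. Stack: [-7, -7]
BINARY_OP - → -7 - -7 = 0. Stack: [0]
LOAD_FAST a → push -7. Stack: [0, -7]
BINARY_OP * → 0 * -7 = 0. Stack: [0]
STORE_FAST y → y=0. Stack: []
LOAD_FAST y → push 0. Stack: [0]
RETURN_VALUE → return 0.

0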